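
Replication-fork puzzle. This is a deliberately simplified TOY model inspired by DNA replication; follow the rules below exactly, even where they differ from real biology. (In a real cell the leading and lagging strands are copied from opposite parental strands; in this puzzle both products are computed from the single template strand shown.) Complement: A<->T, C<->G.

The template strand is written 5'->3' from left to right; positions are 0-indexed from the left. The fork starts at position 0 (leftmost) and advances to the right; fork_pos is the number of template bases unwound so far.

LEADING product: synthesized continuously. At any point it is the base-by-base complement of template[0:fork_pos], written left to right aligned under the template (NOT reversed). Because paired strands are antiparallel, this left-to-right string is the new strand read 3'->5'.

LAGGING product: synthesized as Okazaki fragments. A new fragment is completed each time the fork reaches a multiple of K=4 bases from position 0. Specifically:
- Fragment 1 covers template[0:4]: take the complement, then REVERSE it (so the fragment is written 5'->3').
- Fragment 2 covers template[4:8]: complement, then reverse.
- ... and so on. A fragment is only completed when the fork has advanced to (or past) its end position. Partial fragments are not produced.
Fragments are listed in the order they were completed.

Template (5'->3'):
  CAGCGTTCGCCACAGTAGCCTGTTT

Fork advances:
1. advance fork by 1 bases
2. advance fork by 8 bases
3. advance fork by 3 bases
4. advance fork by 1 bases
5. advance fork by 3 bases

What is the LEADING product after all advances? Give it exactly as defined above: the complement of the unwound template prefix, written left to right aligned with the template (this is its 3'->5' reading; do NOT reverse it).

Answer: GTCGCAAGCGGTGTCA

Derivation:
Step 1: advance 1 -> fork_pos = 0 + 1 = 1.
Step 2: advance 8 -> fork_pos = 1 + 8 = 9.
Step 3: advance 3 -> fork_pos = 9 + 3 = 12.
Step 4: advance 1 -> fork_pos = 12 + 1 = 13.
Step 5: advance 3 -> fork_pos = 13 + 3 = 16.
Unwound prefix: template[0:16] = CAGCGTTCGCCACAGT
Complement it base by base (A<->T, C<->G), keeping left-to-right order:
  [0:5] CAGCG -> GTCGC
  [5:10] TTCGC -> AAGCG
  [10:15] CACAG -> GTGTC
  [15:16] T -> A
Concatenate: GTCGCAAGCGGTGTCA (length 16; written aligned with the template, i.e. 3'->5').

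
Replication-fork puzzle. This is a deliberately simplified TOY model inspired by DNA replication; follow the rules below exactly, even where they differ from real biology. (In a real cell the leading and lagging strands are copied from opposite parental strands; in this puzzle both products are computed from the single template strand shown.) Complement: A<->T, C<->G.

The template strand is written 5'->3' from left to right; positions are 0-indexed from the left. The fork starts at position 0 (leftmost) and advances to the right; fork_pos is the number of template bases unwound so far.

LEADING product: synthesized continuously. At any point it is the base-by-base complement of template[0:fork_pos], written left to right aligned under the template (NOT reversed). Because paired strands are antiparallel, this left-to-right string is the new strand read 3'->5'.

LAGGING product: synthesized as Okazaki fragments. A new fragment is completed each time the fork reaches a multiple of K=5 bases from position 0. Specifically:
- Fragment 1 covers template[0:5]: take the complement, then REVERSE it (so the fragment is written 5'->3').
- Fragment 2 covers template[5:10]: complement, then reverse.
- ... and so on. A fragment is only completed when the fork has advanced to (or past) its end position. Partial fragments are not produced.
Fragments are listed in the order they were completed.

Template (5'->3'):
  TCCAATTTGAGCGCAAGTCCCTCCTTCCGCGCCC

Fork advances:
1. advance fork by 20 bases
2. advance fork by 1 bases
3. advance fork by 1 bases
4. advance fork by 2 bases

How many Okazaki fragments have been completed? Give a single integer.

Answer: 4

Derivation:
Step 1: advance 20 -> fork_pos = 0 + 20 = 20. Reached multiple(s) of 5: 5, 10, 15, 20 -> fragments 1-4 completed (4 total).
Step 2: advance 1 -> fork_pos = 20 + 1 = 21. Next multiple of 5 is 25 (not reached); still 4 fragment(s).
Step 3: advance 1 -> fork_pos = 21 + 1 = 22. Next multiple of 5 is 25 (not reached); still 4 fragment(s).
Step 4: advance 2 -> fork_pos = 22 + 2 = 24. Next multiple of 5 is 25 (not reached); still 4 fragment(s).
Check: final fork_pos = 24; the multiples of 5 that are <= 24 are 5..20 -> 24 // 5 = 4 completed fragment(s).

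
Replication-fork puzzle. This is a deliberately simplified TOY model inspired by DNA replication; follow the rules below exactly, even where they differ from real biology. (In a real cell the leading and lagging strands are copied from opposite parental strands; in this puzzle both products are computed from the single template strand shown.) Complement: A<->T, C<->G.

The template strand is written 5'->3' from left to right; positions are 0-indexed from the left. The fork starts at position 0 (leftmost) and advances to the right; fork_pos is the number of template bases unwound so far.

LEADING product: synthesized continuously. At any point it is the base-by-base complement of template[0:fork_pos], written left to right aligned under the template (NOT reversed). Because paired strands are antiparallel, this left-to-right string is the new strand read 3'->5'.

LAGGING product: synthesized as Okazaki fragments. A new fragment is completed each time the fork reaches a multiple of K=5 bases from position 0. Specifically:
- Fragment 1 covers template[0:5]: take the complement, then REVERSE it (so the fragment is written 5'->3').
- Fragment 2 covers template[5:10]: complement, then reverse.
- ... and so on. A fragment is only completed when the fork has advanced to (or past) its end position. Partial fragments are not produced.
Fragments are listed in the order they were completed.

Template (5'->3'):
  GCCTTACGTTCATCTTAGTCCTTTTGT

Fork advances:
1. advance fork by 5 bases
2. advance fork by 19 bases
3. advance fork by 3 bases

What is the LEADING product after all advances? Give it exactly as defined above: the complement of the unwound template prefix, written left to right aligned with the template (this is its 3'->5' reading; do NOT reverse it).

Answer: CGGAATGCAAGTAGAATCAGGAAAACA

Derivation:
Step 1: advance 5 -> fork_pos = 0 + 5 = 5.
Step 2: advance 19 -> fork_pos = 5 + 19 = 24.
Step 3: advance 3 -> fork_pos = 24 + 3 = 27.
Unwound prefix: template[0:27] = GCCTTACGTTCATCTTAGTCCTTTTGT
Complement it base by base (A<->T, C<->G), keeping left-to-right order:
  [0:5] GCCTT -> CGGAA
  [5:10] ACGTT -> TGCAA
  [10:15] CATCT -> GTAGA
  [15:20] TAGTC -> ATCAG
  [20:25] CTTTT -> GAAAA
  [25:27] GT -> CA
Concatenate: CGGAATGCAAGTAGAATCAGGAAAACA (length 27; written aligned with the template, i.e. 3'->5').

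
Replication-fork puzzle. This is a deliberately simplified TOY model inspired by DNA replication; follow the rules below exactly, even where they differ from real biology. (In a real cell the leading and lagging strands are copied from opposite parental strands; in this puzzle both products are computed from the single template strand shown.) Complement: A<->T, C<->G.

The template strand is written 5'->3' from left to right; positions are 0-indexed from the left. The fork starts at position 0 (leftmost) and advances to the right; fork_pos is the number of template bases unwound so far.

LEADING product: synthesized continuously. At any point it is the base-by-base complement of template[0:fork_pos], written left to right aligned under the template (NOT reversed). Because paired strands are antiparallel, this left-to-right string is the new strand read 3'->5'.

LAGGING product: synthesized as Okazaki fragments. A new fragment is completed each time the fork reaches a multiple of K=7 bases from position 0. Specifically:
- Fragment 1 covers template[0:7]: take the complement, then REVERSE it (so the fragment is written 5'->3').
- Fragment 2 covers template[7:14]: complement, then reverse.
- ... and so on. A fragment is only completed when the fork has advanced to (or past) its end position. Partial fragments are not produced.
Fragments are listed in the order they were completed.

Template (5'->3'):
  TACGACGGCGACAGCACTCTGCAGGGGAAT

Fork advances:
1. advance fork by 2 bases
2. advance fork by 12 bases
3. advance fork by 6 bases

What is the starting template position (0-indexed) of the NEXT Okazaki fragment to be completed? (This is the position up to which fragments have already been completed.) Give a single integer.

Step 1: advance 2 -> fork_pos = 0 + 2 = 2. Next multiple of 7 is 7 (not reached); still 0 fragment(s).
Step 2: advance 12 -> fork_pos = 2 + 12 = 14. Reached multiple(s) of 7: 7, 14 -> fragments 1-2 completed (2 total).
Step 3: advance 6 -> fork_pos = 14 + 6 = 20. Next multiple of 7 is 21 (not reached); still 2 fragment(s).
2 fragment(s) completed, covering template[0:14] (2 x 7 = 14). The next fragment, fragment 3, covers template[14:21], so it starts at position 14.

Answer: 14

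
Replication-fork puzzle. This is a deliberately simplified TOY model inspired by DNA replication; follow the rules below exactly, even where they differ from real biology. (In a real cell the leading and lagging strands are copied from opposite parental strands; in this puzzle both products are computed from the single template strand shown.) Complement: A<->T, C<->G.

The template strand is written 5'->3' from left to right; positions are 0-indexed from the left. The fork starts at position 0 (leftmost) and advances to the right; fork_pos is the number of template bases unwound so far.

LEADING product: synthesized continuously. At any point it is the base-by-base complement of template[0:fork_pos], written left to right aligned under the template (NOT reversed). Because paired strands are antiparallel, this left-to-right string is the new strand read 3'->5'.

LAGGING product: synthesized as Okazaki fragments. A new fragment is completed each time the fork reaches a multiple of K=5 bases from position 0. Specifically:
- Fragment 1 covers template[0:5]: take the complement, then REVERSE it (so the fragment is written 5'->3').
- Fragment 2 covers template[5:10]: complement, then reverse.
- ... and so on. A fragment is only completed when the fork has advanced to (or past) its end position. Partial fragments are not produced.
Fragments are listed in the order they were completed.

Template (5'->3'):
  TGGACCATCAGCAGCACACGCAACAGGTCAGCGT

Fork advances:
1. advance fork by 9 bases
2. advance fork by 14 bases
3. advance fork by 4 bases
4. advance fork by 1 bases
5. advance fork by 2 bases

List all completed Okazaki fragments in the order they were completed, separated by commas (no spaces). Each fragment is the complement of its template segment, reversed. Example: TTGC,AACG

Step 1: advance 9 -> fork_pos = 0 + 9 = 9. Reached multiple(s) of 5: 5 -> fragment 1 completed (1 total).
Step 2: advance 14 -> fork_pos = 9 + 14 = 23. Reached multiple(s) of 5: 10, 15, 20 -> fragments 2-4 completed (4 total).
Step 3: advance 4 -> fork_pos = 23 + 4 = 27. Reached multiple(s) of 5: 25 -> fragment 5 completed (5 total).
Step 4: advance 1 -> fork_pos = 27 + 1 = 28. Next multiple of 5 is 30 (not reached); still 5 fragment(s).
Step 5: advance 2 -> fork_pos = 28 + 2 = 30. Reached multiple(s) of 5: 30 -> fragment 6 completed (6 total).
Final fork_pos = 30, so 6 fragment(s) are complete. Build each: template segment -> complement -> reverse.
Fragment 1: template[0:5] = TGGAC -> complement ACCTG -> reversed GTCCA
Fragment 2: template[5:10] = CATCA -> complement GTAGT -> reversed TGATG
Fragment 3: template[10:15] = GCAGC -> complement CGTCG -> reversed GCTGC
Fragment 4: template[15:20] = ACACG -> complement TGTGC -> reversed CGTGT
Fragment 5: template[20:25] = CAACA -> complement GTTGT -> reversed TGTTG
Fragment 6: template[25:30] = GGTCA -> complement CCAGT -> reversed TGACC

Answer: GTCCA,TGATG,GCTGC,CGTGT,TGTTG,TGACC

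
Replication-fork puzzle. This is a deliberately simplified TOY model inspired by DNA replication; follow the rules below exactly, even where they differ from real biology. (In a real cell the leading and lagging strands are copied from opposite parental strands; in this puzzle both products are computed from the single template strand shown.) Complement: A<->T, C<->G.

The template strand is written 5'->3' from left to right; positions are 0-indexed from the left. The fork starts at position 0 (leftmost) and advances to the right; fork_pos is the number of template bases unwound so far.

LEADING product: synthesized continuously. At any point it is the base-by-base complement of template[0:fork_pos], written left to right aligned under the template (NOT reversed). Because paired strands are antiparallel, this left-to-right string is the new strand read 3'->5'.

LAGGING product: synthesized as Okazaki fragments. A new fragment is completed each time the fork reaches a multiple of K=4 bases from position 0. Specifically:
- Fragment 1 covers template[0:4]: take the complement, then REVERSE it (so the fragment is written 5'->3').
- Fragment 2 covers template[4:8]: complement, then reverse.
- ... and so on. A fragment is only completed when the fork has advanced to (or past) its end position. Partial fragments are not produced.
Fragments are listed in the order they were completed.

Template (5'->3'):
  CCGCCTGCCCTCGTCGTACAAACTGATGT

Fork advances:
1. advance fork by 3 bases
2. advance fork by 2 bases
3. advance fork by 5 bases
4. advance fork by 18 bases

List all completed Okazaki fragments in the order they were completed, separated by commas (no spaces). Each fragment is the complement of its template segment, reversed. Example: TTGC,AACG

Step 1: advance 3 -> fork_pos = 0 + 3 = 3. Next multiple of 4 is 4 (not reached); still 0 fragment(s).
Step 2: advance 2 -> fork_pos = 3 + 2 = 5. Reached multiple(s) of 4: 4 -> fragment 1 completed (1 total).
Step 3: advance 5 -> fork_pos = 5 + 5 = 10. Reached multiple(s) of 4: 8 -> fragment 2 completed (2 total).
Step 4: advance 18 -> fork_pos = 10 + 18 = 28. Reached multiple(s) of 4: 12, 16, 20, 24, 28 -> fragments 3-7 completed (7 total).
Final fork_pos = 28, so 7 fragment(s) are complete. Build each: template segment -> complement -> reverse.
Fragment 1: template[0:4] = CCGC -> complement GGCG -> reversed GCGG
Fragment 2: template[4:8] = CTGC -> complement GACG -> reversed GCAG
Fragment 3: template[8:12] = CCTC -> complement GGAG -> reversed GAGG
Fragment 4: template[12:16] = GTCG -> complement CAGC -> reversed CGAC
Fragment 5: template[16:20] = TACA -> complement ATGT -> reversed TGTA
Fragment 6: template[20:24] = AACT -> complement TTGA -> reversed AGTT
Fragment 7: template[24:28] = GATG -> complement CTAC -> reversed CATC

Answer: GCGG,GCAG,GAGG,CGAC,TGTA,AGTT,CATC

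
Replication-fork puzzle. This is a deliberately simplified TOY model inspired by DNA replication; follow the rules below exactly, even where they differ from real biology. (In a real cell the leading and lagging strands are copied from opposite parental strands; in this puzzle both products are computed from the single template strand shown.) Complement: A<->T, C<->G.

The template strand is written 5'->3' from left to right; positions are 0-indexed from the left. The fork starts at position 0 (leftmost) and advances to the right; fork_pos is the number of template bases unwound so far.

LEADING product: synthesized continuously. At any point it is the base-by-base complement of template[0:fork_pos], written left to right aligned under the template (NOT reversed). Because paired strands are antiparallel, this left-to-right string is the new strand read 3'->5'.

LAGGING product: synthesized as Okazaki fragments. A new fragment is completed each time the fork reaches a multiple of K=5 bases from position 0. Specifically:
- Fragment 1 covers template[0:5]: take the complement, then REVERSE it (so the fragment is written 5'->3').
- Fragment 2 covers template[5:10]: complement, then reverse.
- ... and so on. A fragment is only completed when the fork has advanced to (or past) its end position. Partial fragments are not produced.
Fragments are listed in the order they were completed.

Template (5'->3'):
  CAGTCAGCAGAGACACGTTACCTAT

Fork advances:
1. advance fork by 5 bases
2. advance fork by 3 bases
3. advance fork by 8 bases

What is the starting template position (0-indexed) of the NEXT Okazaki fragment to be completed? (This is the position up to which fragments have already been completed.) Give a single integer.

Answer: 15

Derivation:
Step 1: advance 5 -> fork_pos = 0 + 5 = 5. Reached multiple(s) of 5: 5 -> fragment 1 completed (1 total).
Step 2: advance 3 -> fork_pos = 5 + 3 = 8. Next multiple of 5 is 10 (not reached); still 1 fragment(s).
Step 3: advance 8 -> fork_pos = 8 + 8 = 16. Reached multiple(s) of 5: 10, 15 -> fragments 2-3 completed (3 total).
3 fragment(s) completed, covering template[0:15] (3 x 5 = 15). The next fragment, fragment 4, covers template[15:20], so it starts at position 15.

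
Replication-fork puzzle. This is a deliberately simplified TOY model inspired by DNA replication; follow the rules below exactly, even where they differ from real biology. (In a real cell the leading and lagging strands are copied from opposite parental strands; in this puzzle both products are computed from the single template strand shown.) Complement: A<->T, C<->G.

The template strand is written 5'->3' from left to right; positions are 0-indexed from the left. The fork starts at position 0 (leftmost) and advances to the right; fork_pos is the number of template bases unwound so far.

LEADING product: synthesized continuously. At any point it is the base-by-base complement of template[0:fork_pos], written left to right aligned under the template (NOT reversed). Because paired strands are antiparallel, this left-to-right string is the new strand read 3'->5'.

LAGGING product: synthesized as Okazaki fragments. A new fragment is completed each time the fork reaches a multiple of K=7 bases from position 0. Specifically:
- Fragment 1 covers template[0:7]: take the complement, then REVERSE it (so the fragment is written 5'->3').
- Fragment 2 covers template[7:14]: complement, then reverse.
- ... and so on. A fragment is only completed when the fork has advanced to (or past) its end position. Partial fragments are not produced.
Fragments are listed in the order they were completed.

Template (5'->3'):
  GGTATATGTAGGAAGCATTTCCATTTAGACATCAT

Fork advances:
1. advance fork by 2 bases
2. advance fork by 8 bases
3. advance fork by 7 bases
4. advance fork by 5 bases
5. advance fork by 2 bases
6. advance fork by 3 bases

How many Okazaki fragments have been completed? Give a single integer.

Answer: 3

Derivation:
Step 1: advance 2 -> fork_pos = 0 + 2 = 2. Next multiple of 7 is 7 (not reached); still 0 fragment(s).
Step 2: advance 8 -> fork_pos = 2 + 8 = 10. Reached multiple(s) of 7: 7 -> fragment 1 completed (1 total).
Step 3: advance 7 -> fork_pos = 10 + 7 = 17. Reached multiple(s) of 7: 14 -> fragment 2 completed (2 total).
Step 4: advance 5 -> fork_pos = 17 + 5 = 22. Reached multiple(s) of 7: 21 -> fragment 3 completed (3 total).
Step 5: advance 2 -> fork_pos = 22 + 2 = 24. Next multiple of 7 is 28 (not reached); still 3 fragment(s).
Step 6: advance 3 -> fork_pos = 24 + 3 = 27. Next multiple of 7 is 28 (not reached); still 3 fragment(s).
Check: final fork_pos = 27; the multiples of 7 that are <= 27 are 7..21 -> 27 // 7 = 3 completed fragment(s).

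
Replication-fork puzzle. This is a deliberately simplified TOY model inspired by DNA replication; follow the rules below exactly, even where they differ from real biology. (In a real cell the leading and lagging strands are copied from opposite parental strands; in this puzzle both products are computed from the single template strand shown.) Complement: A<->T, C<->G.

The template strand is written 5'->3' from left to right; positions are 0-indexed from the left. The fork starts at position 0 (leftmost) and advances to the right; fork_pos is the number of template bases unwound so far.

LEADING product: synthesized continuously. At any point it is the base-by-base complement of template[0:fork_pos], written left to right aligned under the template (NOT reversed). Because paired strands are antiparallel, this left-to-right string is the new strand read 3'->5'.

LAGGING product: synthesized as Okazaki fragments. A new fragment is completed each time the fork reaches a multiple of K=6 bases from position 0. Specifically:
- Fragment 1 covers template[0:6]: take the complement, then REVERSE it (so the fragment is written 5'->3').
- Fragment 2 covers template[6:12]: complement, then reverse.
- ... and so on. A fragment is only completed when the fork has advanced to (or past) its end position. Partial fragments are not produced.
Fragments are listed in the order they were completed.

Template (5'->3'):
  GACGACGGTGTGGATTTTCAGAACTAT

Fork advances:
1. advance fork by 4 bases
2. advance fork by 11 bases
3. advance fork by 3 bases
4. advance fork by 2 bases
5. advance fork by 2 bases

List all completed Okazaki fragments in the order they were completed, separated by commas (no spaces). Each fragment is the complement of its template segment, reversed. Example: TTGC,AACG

Step 1: advance 4 -> fork_pos = 0 + 4 = 4. Next multiple of 6 is 6 (not reached); still 0 fragment(s).
Step 2: advance 11 -> fork_pos = 4 + 11 = 15. Reached multiple(s) of 6: 6, 12 -> fragments 1-2 completed (2 total).
Step 3: advance 3 -> fork_pos = 15 + 3 = 18. Reached multiple(s) of 6: 18 -> fragment 3 completed (3 total).
Step 4: advance 2 -> fork_pos = 18 + 2 = 20. Next multiple of 6 is 24 (not reached); still 3 fragment(s).
Step 5: advance 2 -> fork_pos = 20 + 2 = 22. Next multiple of 6 is 24 (not reached); still 3 fragment(s).
Final fork_pos = 22, so 3 fragment(s) are complete. Build each: template segment -> complement -> reverse.
Fragment 1: template[0:6] = GACGAC -> complement CTGCTG -> reversed GTCGTC
Fragment 2: template[6:12] = GGTGTG -> complement CCACAC -> reversed CACACC
Fragment 3: template[12:18] = GATTTT -> complement CTAAAA -> reversed AAAATC

Answer: GTCGTC,CACACC,AAAATC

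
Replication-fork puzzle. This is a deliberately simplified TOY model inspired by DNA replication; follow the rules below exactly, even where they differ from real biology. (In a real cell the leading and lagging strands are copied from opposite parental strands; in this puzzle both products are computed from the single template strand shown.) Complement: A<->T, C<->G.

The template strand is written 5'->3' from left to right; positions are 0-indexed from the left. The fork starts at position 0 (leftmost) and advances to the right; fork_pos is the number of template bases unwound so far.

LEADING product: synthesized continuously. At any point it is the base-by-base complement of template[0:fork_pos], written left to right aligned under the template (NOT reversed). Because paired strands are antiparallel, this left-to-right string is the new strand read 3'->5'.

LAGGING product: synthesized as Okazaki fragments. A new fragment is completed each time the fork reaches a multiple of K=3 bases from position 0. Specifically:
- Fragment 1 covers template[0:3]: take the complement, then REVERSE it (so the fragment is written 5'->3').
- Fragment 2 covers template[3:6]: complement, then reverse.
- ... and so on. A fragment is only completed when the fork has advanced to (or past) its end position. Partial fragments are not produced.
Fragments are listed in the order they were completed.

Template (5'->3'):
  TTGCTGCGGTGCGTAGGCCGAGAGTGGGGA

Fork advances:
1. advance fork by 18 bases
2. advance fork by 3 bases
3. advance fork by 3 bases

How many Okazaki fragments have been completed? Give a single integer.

Answer: 8

Derivation:
Step 1: advance 18 -> fork_pos = 0 + 18 = 18. Reached multiple(s) of 3: 3, 6, 9, 12, 15, 18 -> fragments 1-6 completed (6 total).
Step 2: advance 3 -> fork_pos = 18 + 3 = 21. Reached multiple(s) of 3: 21 -> fragment 7 completed (7 total).
Step 3: advance 3 -> fork_pos = 21 + 3 = 24. Reached multiple(s) of 3: 24 -> fragment 8 completed (8 total).
Check: final fork_pos = 24; the multiples of 3 that are <= 24 are 3..24 -> 24 // 3 = 8 completed fragment(s).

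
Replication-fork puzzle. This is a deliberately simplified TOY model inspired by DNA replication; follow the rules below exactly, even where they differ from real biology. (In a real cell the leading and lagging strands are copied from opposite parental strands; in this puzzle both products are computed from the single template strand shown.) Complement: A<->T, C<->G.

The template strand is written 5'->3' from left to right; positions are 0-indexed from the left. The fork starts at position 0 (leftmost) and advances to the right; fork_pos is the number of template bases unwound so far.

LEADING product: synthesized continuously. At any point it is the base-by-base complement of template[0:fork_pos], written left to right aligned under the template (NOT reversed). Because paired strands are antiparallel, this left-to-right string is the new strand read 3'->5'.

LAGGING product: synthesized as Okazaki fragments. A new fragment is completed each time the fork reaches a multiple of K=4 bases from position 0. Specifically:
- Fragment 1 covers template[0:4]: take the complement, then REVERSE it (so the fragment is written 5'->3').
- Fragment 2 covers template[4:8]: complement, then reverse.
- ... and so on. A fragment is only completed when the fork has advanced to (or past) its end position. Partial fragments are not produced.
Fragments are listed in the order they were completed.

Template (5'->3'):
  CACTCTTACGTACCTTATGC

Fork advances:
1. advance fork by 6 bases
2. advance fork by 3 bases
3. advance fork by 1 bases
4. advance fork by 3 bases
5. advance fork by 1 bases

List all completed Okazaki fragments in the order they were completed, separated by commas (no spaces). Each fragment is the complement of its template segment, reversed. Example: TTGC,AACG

Step 1: advance 6 -> fork_pos = 0 + 6 = 6. Reached multiple(s) of 4: 4 -> fragment 1 completed (1 total).
Step 2: advance 3 -> fork_pos = 6 + 3 = 9. Reached multiple(s) of 4: 8 -> fragment 2 completed (2 total).
Step 3: advance 1 -> fork_pos = 9 + 1 = 10. Next multiple of 4 is 12 (not reached); still 2 fragment(s).
Step 4: advance 3 -> fork_pos = 10 + 3 = 13. Reached multiple(s) of 4: 12 -> fragment 3 completed (3 total).
Step 5: advance 1 -> fork_pos = 13 + 1 = 14. Next multiple of 4 is 16 (not reached); still 3 fragment(s).
Final fork_pos = 14, so 3 fragment(s) are complete. Build each: template segment -> complement -> reverse.
Fragment 1: template[0:4] = CACT -> complement GTGA -> reversed AGTG
Fragment 2: template[4:8] = CTTA -> complement GAAT -> reversed TAAG
Fragment 3: template[8:12] = CGTA -> complement GCAT -> reversed TACG

Answer: AGTG,TAAG,TACG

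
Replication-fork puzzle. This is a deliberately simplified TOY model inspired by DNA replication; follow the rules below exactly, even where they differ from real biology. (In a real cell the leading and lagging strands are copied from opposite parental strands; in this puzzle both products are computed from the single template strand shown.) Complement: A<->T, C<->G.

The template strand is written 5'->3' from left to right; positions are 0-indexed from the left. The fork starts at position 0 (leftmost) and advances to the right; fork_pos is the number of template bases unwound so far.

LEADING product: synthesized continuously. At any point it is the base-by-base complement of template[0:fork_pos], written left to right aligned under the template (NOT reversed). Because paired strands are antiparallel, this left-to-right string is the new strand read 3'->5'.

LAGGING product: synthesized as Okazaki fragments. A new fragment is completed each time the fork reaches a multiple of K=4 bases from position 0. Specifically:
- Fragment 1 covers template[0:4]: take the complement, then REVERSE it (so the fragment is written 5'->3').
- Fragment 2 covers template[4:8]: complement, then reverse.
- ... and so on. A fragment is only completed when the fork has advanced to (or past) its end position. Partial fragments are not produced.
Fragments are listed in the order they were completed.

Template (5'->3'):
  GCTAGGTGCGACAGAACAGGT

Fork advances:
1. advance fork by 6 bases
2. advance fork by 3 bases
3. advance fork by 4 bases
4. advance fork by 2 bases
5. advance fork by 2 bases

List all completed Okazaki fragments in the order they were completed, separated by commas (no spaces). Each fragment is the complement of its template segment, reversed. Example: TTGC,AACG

Step 1: advance 6 -> fork_pos = 0 + 6 = 6. Reached multiple(s) of 4: 4 -> fragment 1 completed (1 total).
Step 2: advance 3 -> fork_pos = 6 + 3 = 9. Reached multiple(s) of 4: 8 -> fragment 2 completed (2 total).
Step 3: advance 4 -> fork_pos = 9 + 4 = 13. Reached multiple(s) of 4: 12 -> fragment 3 completed (3 total).
Step 4: advance 2 -> fork_pos = 13 + 2 = 15. Next multiple of 4 is 16 (not reached); still 3 fragment(s).
Step 5: advance 2 -> fork_pos = 15 + 2 = 17. Reached multiple(s) of 4: 16 -> fragment 4 completed (4 total).
Final fork_pos = 17, so 4 fragment(s) are complete. Build each: template segment -> complement -> reverse.
Fragment 1: template[0:4] = GCTA -> complement CGAT -> reversed TAGC
Fragment 2: template[4:8] = GGTG -> complement CCAC -> reversed CACC
Fragment 3: template[8:12] = CGAC -> complement GCTG -> reversed GTCG
Fragment 4: template[12:16] = AGAA -> complement TCTT -> reversed TTCT

Answer: TAGC,CACC,GTCG,TTCT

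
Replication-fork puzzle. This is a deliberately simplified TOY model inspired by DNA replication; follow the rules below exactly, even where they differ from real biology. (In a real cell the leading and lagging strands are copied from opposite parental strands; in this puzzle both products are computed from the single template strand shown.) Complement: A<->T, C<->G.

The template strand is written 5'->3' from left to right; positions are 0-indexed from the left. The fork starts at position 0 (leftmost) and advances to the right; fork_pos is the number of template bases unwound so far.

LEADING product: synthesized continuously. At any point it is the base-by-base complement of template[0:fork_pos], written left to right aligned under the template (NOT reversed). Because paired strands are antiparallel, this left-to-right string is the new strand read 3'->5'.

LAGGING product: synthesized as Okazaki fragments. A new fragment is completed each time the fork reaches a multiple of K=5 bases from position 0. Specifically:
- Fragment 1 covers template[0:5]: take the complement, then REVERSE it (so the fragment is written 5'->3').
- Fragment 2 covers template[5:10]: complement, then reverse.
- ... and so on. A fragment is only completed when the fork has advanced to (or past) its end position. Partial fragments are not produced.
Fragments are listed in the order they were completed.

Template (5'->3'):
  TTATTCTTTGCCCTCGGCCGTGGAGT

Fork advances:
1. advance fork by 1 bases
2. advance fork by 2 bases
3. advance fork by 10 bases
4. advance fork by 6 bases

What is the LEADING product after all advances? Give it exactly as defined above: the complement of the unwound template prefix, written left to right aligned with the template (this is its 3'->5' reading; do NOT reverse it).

Answer: AATAAGAAACGGGAGCCGG

Derivation:
Step 1: advance 1 -> fork_pos = 0 + 1 = 1.
Step 2: advance 2 -> fork_pos = 1 + 2 = 3.
Step 3: advance 10 -> fork_pos = 3 + 10 = 13.
Step 4: advance 6 -> fork_pos = 13 + 6 = 19.
Unwound prefix: template[0:19] = TTATTCTTTGCCCTCGGCC
Complement it base by base (A<->T, C<->G), keeping left-to-right order:
  [0:5] TTATT -> AATAA
  [5:10] CTTTG -> GAAAC
  [10:15] CCCTC -> GGGAG
  [15:19] GGCC -> CCGG
Concatenate: AATAAGAAACGGGAGCCGG (length 19; written aligned with the template, i.e. 3'->5').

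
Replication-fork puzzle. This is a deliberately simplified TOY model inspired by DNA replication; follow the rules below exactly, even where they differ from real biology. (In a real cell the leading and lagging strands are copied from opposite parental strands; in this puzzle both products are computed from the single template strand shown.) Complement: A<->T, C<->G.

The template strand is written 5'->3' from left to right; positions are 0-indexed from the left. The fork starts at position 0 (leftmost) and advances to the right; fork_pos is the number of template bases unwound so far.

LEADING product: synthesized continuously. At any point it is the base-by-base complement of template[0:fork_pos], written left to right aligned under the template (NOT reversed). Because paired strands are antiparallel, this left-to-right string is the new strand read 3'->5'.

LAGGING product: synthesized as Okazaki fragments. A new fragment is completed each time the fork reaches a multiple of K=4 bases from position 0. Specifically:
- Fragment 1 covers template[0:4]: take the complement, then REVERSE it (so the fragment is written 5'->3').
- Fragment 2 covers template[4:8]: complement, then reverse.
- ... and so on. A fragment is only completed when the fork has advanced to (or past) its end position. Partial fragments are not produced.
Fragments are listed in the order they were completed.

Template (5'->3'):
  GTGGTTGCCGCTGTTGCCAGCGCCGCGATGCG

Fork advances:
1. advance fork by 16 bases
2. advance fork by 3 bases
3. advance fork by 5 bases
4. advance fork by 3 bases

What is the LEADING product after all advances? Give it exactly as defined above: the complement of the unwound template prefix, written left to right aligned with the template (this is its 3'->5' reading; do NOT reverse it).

Answer: CACCAACGGCGACAACGGTCGCGGCGC

Derivation:
Step 1: advance 16 -> fork_pos = 0 + 16 = 16.
Step 2: advance 3 -> fork_pos = 16 + 3 = 19.
Step 3: advance 5 -> fork_pos = 19 + 5 = 24.
Step 4: advance 3 -> fork_pos = 24 + 3 = 27.
Unwound prefix: template[0:27] = GTGGTTGCCGCTGTTGCCAGCGCCGCG
Complement it base by base (A<->T, C<->G), keeping left-to-right order:
  [0:5] GTGGT -> CACCA
  [5:10] TGCCG -> ACGGC
  [10:15] CTGTT -> GACAA
  [15:20] GCCAG -> CGGTC
  [20:25] CGCCG -> GCGGC
  [25:27] CG -> GC
Concatenate: CACCAACGGCGACAACGGTCGCGGCGC (length 27; written aligned with the template, i.e. 3'->5').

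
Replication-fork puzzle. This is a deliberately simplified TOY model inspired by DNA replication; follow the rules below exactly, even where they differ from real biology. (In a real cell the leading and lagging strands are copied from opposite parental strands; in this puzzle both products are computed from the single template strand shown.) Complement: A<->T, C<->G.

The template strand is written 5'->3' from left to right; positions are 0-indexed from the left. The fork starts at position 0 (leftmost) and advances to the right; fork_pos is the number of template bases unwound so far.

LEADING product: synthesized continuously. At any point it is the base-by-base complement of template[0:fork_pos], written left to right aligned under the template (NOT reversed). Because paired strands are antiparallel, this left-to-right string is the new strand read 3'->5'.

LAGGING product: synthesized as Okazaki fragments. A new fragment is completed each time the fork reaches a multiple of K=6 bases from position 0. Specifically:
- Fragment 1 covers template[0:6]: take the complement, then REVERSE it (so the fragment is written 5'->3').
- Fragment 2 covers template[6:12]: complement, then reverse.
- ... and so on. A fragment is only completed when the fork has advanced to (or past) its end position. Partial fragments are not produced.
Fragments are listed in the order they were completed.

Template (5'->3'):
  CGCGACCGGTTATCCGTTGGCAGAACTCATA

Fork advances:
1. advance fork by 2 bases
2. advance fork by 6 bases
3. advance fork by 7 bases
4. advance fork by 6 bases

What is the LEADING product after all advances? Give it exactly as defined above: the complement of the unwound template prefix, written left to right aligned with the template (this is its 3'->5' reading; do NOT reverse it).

Answer: GCGCTGGCCAATAGGCAACCG

Derivation:
Step 1: advance 2 -> fork_pos = 0 + 2 = 2.
Step 2: advance 6 -> fork_pos = 2 + 6 = 8.
Step 3: advance 7 -> fork_pos = 8 + 7 = 15.
Step 4: advance 6 -> fork_pos = 15 + 6 = 21.
Unwound prefix: template[0:21] = CGCGACCGGTTATCCGTTGGC
Complement it base by base (A<->T, C<->G), keeping left-to-right order:
  [0:5] CGCGA -> GCGCT
  [5:10] CCGGT -> GGCCA
  [10:15] TATCC -> ATAGG
  [15:20] GTTGG -> CAACC
  [20:21] C -> G
Concatenate: GCGCTGGCCAATAGGCAACCG (length 21; written aligned with the template, i.e. 3'->5').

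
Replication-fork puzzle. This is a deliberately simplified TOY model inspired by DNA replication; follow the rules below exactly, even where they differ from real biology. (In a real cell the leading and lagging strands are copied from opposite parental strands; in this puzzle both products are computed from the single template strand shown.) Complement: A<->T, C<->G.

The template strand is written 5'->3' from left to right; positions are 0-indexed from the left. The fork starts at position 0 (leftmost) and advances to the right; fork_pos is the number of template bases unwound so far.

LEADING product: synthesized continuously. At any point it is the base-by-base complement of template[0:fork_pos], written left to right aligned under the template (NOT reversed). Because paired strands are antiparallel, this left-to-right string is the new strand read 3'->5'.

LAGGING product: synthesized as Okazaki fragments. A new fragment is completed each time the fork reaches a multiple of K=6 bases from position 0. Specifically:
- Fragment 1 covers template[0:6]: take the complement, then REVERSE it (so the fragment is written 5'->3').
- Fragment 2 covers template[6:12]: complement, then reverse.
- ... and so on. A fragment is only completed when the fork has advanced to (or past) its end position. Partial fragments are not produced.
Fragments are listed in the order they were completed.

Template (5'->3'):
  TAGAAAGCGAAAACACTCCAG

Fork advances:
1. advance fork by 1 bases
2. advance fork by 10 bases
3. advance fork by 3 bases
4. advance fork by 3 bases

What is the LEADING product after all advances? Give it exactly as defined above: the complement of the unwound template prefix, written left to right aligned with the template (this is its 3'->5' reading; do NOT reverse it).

Step 1: advance 1 -> fork_pos = 0 + 1 = 1.
Step 2: advance 10 -> fork_pos = 1 + 10 = 11.
Step 3: advance 3 -> fork_pos = 11 + 3 = 14.
Step 4: advance 3 -> fork_pos = 14 + 3 = 17.
Unwound prefix: template[0:17] = TAGAAAGCGAAAACACT
Complement it base by base (A<->T, C<->G), keeping left-to-right order:
  [0:5] TAGAA -> ATCTT
  [5:10] AGCGA -> TCGCT
  [10:15] AAACA -> TTTGT
  [15:17] CT -> GA
Concatenate: ATCTTTCGCTTTTGTGA (length 17; written aligned with the template, i.e. 3'->5').

Answer: ATCTTTCGCTTTTGTGA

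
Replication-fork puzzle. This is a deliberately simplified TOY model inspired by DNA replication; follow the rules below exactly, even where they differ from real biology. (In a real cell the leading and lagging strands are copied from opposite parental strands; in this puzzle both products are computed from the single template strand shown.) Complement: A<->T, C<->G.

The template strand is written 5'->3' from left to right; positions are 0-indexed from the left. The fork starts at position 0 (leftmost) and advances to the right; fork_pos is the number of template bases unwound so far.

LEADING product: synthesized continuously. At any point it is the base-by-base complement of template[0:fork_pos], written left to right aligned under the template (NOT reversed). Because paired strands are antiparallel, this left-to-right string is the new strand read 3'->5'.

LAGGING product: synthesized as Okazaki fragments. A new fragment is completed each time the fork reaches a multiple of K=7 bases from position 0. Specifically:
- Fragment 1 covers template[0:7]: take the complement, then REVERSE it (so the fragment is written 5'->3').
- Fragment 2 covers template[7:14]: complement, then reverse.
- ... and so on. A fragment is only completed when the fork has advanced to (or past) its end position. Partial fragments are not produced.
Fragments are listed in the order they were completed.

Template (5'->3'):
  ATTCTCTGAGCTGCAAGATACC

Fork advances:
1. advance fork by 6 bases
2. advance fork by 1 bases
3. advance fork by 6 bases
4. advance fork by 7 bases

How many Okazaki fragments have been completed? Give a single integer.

Answer: 2

Derivation:
Step 1: advance 6 -> fork_pos = 0 + 6 = 6. Next multiple of 7 is 7 (not reached); still 0 fragment(s).
Step 2: advance 1 -> fork_pos = 6 + 1 = 7. Reached multiple(s) of 7: 7 -> fragment 1 completed (1 total).
Step 3: advance 6 -> fork_pos = 7 + 6 = 13. Next multiple of 7 is 14 (not reached); still 1 fragment(s).
Step 4: advance 7 -> fork_pos = 13 + 7 = 20. Reached multiple(s) of 7: 14 -> fragment 2 completed (2 total).
Check: final fork_pos = 20; the multiples of 7 that are <= 20 are 7..14 -> 20 // 7 = 2 completed fragment(s).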